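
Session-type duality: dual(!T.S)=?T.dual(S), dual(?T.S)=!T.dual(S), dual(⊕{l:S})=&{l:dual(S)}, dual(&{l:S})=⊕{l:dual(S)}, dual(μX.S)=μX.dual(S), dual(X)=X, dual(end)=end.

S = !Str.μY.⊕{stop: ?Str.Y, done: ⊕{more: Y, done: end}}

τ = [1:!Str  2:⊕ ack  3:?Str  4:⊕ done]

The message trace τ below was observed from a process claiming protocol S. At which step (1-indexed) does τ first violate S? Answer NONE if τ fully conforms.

step 1: !Str  ok  cont: μY.…
step 2: got ⊕ ack, protocol expects ⊕ stop or ⊕ done  ✗

2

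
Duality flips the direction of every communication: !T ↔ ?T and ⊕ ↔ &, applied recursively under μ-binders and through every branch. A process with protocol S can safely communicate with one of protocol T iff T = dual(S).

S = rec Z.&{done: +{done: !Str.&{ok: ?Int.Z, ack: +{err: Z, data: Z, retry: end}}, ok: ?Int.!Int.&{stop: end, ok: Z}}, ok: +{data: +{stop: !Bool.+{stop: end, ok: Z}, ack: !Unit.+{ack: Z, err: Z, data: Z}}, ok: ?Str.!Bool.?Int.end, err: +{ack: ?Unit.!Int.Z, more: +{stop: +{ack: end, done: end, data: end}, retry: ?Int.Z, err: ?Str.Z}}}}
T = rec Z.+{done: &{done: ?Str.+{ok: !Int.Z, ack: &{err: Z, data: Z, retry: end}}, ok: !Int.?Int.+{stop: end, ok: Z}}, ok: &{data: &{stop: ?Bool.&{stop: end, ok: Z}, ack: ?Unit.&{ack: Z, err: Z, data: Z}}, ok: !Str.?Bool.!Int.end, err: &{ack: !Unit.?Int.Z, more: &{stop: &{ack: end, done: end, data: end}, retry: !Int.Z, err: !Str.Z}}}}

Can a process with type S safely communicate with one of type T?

rec Z vs rec Z  ✓ (binder kept)
  &{done,ok} vs +{done,ok}  ✓ label sets agree
    • done:
      +{done,ok} vs &{done,ok}  ✓ label sets agree
        • done:
          !Str vs ?Str  ✓
            &{ok,ack} vs +{ok,ack}  ✓ label sets agree
              • ok:
                ?Int vs !Int  ✓
                  Z vs Z  ✓
              • ack:
                +{err,data,retry} vs &{err,data,retry}  ✓ label sets agree
                  • err:
                    Z vs Z  ✓
                  • data:
                    Z vs Z  ✓
                  • retry:
                    end vs end  ✓
        • ok:
          ?Int vs !Int  ✓
            !Int vs ?Int  ✓
              &{stop,ok} vs +{stop,ok}  ✓ label sets agree
                • stop:
                  end vs end  ✓
                • ok:
                  Z vs Z  ✓
    • ok:
      +{data,ok,err} vs &{data,ok,err}  ✓ label sets agree
        • data:
          +{stop,ack} vs &{stop,ack}  ✓ label sets agree
            • stop:
              !Bool vs ?Bool  ✓
                +{stop,ok} vs &{stop,ok}  ✓ label sets agree
                  • stop:
                    end vs end  ✓
                  • ok:
                    Z vs Z  ✓
            • ack:
              !Unit vs ?Unit  ✓
                +{ack,err,data} vs &{ack,err,data}  ✓ label sets agree
                  • ack:
                    Z vs Z  ✓
                  • err:
                    Z vs Z  ✓
                  • data:
                    Z vs Z  ✓
        • ok:
          ?Str vs !Str  ✓
            !Bool vs ?Bool  ✓
              ?Int vs !Int  ✓
                end vs end  ✓
        • err:
          +{ack,more} vs &{ack,more}  ✓ label sets agree
            • ack:
              ?Unit vs !Unit  ✓
                !Int vs ?Int  ✓
                  Z vs Z  ✓
            • more:
              +{stop,retry,err} vs &{stop,retry,err}  ✓ label sets agree
                • stop:
                  +{ack,done,data} vs &{ack,done,data}  ✓ label sets agree
                    • ack:
                      end vs end  ✓
                    • done:
                      end vs end  ✓
                    • data:
                      end vs end  ✓
                • retry:
                  ?Int vs !Int  ✓
                    Z vs Z  ✓
                • err:
                  ?Str vs !Str  ✓
                    Z vs Z  ✓

YES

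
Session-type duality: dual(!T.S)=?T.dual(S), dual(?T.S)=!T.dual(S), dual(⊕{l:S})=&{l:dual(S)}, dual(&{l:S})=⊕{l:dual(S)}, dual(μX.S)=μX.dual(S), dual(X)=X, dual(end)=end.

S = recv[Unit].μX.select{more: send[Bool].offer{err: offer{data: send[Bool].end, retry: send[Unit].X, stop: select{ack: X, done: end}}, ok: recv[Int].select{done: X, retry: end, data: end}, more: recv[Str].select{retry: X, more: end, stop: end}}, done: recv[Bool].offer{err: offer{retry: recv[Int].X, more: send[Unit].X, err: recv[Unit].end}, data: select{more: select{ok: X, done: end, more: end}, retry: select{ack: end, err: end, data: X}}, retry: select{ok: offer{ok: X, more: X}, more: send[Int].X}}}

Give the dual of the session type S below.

recv[Unit] ↦ send[Unit]
  μX ↦ μX  (μ self-dual)
    select{more,done} ↦ offer{more,done}  (select→offer)
      • more:
        send[Bool] ↦ recv[Bool]
          offer{err,ok,more} ↦ select{err,ok,more}  (external→internal)
            • err:
              offer{data,retry,stop} ↦ select{data,retry,stop}  (external→internal)
                • data:
                  send[Bool] ↦ recv[Bool]
                    dual(end) = end
                • retry:
                  send[Unit] ↦ recv[Unit]
                    dual(X) = X
                • stop:
                  select{ack,done} ↦ offer{ack,done}  (select→offer)
                    • ack:
                      dual(X) = X
                    • done:
                      dual(end) = end
            • ok:
              recv[Int] ↦ send[Int]
                select{done,retry,data} ↦ offer{done,retry,data}  (select→offer)
                  • done:
                    dual(X) = X
                  • retry:
                    dual(end) = end
                  • data:
                    dual(end) = end
            • more:
              recv[Str] ↦ send[Str]
                select{retry,more,stop} ↦ offer{retry,more,stop}  (select→offer)
                  • retry:
                    dual(X) = X
                  • more:
                    dual(end) = end
                  • stop:
                    dual(end) = end
      • done:
        recv[Bool] ↦ send[Bool]
          offer{err,data,retry} ↦ select{err,data,retry}  (external→internal)
            • err:
              offer{retry,more,err} ↦ select{retry,more,err}  (external→internal)
                • retry:
                  recv[Int] ↦ send[Int]
                    dual(X) = X
                • more:
                  send[Unit] ↦ recv[Unit]
                    dual(X) = X
                • err:
                  recv[Unit] ↦ send[Unit]
                    dual(end) = end
            • data:
              select{more,retry} ↦ offer{more,retry}  (select→offer)
                • more:
                  select{ok,done,more} ↦ offer{ok,done,more}  (select→offer)
                    • ok:
                      dual(X) = X
                    • done:
                      dual(end) = end
                    • more:
                      dual(end) = end
                • retry:
                  select{ack,err,data} ↦ offer{ack,err,data}  (select→offer)
                    • ack:
                      dual(end) = end
                    • err:
                      dual(end) = end
                    • data:
                      dual(X) = X
            • retry:
              select{ok,more} ↦ offer{ok,more}  (select→offer)
                • ok:
                  offer{ok,more} ↦ select{ok,more}  (external→internal)
                    • ok:
                      dual(X) = X
                    • more:
                      dual(X) = X
                • more:
                  send[Int] ↦ recv[Int]
                    dual(X) = X

send[Unit].μX.offer{more: recv[Bool].select{err: select{data: recv[Bool].end, retry: recv[Unit].X, stop: offer{ack: X, done: end}}, ok: send[Int].offer{done: X, retry: end, data: end}, more: send[Str].offer{retry: X, more: end, stop: end}}, done: send[Bool].select{err: select{retry: send[Int].X, more: recv[Unit].X, err: send[Unit].end}, data: offer{more: offer{ok: X, done: end, more: end}, retry: offer{ack: end, err: end, data: X}}, retry: offer{ok: select{ok: X, more: X}, more: recv[Int].X}}}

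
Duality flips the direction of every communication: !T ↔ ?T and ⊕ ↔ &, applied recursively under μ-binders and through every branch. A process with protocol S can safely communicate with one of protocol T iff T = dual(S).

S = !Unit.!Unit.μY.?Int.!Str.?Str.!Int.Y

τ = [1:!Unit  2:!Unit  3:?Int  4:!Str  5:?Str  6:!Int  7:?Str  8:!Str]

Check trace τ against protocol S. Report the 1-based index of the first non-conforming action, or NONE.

step 1: !Unit  ✓  now at !Unit.μY.…
step 2: !Unit  ✓  now at μY.…
step 3: ?Int  ✓  now at !Str.?Str.!Int.μY.…
step 4: !Str  ✓  now at ?Str.!Int.μY.…
step 5: ?Str  ✓  now at !Int.μY.…
step 6: !Int  ✓  now at μY.…
step 7: got ?Str, protocol expects ?Int  ✗

7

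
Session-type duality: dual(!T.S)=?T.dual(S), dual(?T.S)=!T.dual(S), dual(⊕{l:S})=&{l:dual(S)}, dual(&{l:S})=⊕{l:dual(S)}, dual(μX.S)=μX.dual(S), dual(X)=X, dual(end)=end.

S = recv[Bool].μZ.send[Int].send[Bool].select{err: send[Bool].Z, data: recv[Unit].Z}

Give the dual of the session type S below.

recv[Bool] → send[Bool]
  μZ → μZ  (binder kept)
    send[Int] → recv[Int]
      send[Bool] → recv[Bool]
        select{err,data} → offer{err,data}  (⊕→&)
          [err]
            send[Bool] → recv[Bool]
              dual(Z) = Z
          [data]
            recv[Unit] → send[Unit]
              dual(Z) = Z

send[Bool].μZ.recv[Int].recv[Bool].offer{err: recv[Bool].Z, data: send[Unit].Z}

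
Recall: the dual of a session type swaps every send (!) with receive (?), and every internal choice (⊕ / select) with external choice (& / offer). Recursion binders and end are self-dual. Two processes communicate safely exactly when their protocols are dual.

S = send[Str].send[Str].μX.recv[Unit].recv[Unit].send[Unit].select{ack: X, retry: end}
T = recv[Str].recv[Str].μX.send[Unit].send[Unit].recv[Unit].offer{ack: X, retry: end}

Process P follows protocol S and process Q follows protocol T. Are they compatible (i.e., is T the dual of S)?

send[Str] ‖ recv[Str]  ✓
  send[Str] ‖ recv[Str]  ✓
    μX ‖ μX  ✓ (binder kept)
      recv[Unit] ‖ send[Unit]  ✓
        recv[Unit] ‖ send[Unit]  ✓
          send[Unit] ‖ recv[Unit]  ✓
            select{ack,retry} ‖ offer{ack,retry}  ✓ labels match
              case ack:
                X ‖ X  ✓
              case retry:
                end ‖ end  ✓

YES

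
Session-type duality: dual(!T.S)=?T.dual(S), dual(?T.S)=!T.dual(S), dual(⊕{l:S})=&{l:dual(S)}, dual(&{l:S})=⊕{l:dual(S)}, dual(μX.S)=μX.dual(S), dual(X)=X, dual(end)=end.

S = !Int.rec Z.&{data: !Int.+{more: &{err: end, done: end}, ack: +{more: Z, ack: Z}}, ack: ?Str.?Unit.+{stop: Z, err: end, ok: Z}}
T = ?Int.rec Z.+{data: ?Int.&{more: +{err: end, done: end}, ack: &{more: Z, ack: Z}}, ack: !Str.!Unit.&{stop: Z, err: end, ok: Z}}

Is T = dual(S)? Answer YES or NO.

YES

!Int | ?Int  ok
  rec Z | rec Z  ok (binder kept)
    &{data,ack} | +{data,ack}  ok same labels
      • data:
        !Int | ?Int  ok
          +{more,ack} | &{more,ack}  ok same labels
            • more:
              &{err,done} | +{err,done}  ok same labels
                • err:
                  end | end  ok
                • done:
                  end | end  ok
            • ack:
              +{more,ack} | &{more,ack}  ok same labels
                • more:
                  Z | Z  ok
                • ack:
                  Z | Z  ok
      • ack:
        ?Str | !Str  ok
          ?Unit | !Unit  ok
            +{stop,err,ok} | &{stop,err,ok}  ok same labels
              • stop:
                Z | Z  ok
              • err:
                end | end  ok
              • ok:
                Z | Z  ok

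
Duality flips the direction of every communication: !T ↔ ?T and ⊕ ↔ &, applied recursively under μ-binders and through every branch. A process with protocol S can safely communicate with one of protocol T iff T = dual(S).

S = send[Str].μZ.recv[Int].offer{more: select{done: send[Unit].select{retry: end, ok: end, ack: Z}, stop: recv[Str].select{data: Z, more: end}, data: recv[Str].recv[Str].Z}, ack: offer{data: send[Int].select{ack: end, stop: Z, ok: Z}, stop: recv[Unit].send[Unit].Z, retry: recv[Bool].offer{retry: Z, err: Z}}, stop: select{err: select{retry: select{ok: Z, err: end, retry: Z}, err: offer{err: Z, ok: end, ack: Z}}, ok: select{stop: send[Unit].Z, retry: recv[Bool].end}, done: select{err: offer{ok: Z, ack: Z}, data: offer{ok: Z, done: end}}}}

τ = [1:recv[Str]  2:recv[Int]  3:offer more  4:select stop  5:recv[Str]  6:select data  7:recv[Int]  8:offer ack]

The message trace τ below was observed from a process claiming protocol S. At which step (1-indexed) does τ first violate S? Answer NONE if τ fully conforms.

step 1: got recv[Str], protocol expects send[Str]  ✗

1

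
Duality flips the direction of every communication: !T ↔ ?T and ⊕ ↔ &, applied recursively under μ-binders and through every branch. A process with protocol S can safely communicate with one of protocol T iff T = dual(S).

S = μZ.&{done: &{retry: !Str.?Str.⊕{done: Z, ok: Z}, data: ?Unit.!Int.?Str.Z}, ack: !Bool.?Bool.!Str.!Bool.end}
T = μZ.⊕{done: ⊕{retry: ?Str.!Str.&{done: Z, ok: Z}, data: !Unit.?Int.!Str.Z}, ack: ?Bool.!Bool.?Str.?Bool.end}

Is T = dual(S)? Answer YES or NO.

μZ ‖ μZ  ok (binder kept)
  &{done,ack} ‖ ⊕{done,ack}  ok labels match
    [done]
      &{retry,data} ‖ ⊕{retry,data}  ok labels match
        [retry]
          !Str ‖ ?Str  ok
            ?Str ‖ !Str  ok
              ⊕{done,ok} ‖ &{done,ok}  ok labels match
                [done]
                  Z ‖ Z  ok
                [ok]
                  Z ‖ Z  ok
        [data]
          ?Unit ‖ !Unit  ok
            !Int ‖ ?Int  ok
              ?Str ‖ !Str  ok
                Z ‖ Z  ok
    [ack]
      !Bool ‖ ?Bool  ok
        ?Bool ‖ !Bool  ok
          !Str ‖ ?Str  ok
            !Bool ‖ ?Bool  ok
              end ‖ end  ok

YES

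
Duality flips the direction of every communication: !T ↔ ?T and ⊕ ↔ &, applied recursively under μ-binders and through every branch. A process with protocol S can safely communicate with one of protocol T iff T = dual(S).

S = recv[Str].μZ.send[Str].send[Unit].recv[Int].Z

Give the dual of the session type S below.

recv[Str] ↦ send[Str]
  μZ ↦ μZ  (rec unchanged)
    send[Str] ↦ recv[Str]
      send[Unit] ↦ recv[Unit]
        recv[Int] ↦ send[Int]
          dual(Z) = Z

send[Str].μZ.recv[Str].recv[Unit].send[Int].Z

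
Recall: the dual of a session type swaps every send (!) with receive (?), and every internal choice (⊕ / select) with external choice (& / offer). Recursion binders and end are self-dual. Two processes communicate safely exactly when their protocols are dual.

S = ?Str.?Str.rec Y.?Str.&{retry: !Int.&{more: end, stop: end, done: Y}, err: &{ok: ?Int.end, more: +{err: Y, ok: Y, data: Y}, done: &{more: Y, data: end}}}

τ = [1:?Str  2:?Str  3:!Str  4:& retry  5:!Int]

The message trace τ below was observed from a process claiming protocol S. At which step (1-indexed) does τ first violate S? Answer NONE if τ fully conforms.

3

[1] ?Str  ok  now at ?Str.rec Y.…
[2] ?Str  ok  now at rec Y.…
[3] got !Str, protocol expects ?Str  ✗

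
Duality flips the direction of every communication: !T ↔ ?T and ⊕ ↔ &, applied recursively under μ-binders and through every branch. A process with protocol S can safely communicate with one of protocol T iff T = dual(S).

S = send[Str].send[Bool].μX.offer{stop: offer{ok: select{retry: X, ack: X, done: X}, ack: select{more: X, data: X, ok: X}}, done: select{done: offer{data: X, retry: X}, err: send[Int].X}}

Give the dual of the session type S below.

recv[Str].recv[Bool].μX.select{stop: select{ok: offer{retry: X, ack: X, done: X}, ack: offer{more: X, data: X, ok: X}}, done: offer{done: select{data: X, retry: X}, err: recv[Int].X}}

send[Str] ↦ recv[Str]
  send[Bool] ↦ recv[Bool]
    μX ↦ μX  (binder kept)
      offer{stop,done} ↦ select{stop,done}  (&→⊕)
        [stop]
          offer{ok,ack} ↦ select{ok,ack}  (&→⊕)
            [ok]
              select{retry,ack,done} ↦ offer{retry,ack,done}  (internal→external)
                [retry]
                  X self-dual
                [ack]
                  X self-dual
                [done]
                  X self-dual
            [ack]
              select{more,data,ok} ↦ offer{more,data,ok}  (internal→external)
                [more]
                  X self-dual
                [data]
                  X self-dual
                [ok]
                  X self-dual
        [done]
          select{done,err} ↦ offer{done,err}  (internal→external)
            [done]
              offer{data,retry} ↦ select{data,retry}  (&→⊕)
                [data]
                  X self-dual
                [retry]
                  X self-dual
            [err]
              send[Int] ↦ recv[Int]
                X self-dual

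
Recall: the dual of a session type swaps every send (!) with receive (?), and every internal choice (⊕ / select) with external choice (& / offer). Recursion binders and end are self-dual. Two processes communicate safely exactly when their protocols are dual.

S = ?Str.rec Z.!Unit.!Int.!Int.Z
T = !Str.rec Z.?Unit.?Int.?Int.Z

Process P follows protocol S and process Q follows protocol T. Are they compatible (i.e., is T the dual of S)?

YES

?Str ‖ !Str  ✓
  rec Z ‖ rec Z  ✓ (μ self-dual)
    !Unit ‖ ?Unit  ✓
      !Int ‖ ?Int  ✓
        !Int ‖ ?Int  ✓
          Z ‖ Z  ✓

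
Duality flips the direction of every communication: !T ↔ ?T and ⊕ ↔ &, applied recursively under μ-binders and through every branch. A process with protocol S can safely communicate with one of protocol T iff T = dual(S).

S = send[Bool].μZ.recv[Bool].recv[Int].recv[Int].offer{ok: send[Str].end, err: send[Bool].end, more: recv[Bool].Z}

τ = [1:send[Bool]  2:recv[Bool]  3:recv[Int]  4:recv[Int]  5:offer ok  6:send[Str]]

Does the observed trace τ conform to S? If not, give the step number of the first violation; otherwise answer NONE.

NONE

step 1: send[Bool]  ✓  now at μZ.…
step 2: recv[Bool]  ✓  now at recv[Int].recv[Int].offer{ok: send[Str].end, err: send[Bool].end, more: recv[Bool].μZ.…}
step 3: recv[Int]  ✓  now at recv[Int].offer{ok: send[Str].end, err: send[Bool].end, more: recv[Bool].μZ.…}
step 4: recv[Int]  ✓  now at offer{ok: send[Str].end, err: send[Bool].end, more: recv[Bool].μZ.…}
step 5: offer ok  ✓  now at send[Str].end
step 6: send[Str]  ✓  now at end
τ conforms to S (length 6)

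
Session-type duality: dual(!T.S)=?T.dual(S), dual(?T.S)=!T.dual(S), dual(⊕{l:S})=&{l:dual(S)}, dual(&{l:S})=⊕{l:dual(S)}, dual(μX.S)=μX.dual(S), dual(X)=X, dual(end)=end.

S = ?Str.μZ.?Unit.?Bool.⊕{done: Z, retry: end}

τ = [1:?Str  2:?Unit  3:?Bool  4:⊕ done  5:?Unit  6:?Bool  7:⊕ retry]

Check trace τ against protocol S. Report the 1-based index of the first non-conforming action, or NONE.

[1] ?Str  ok  residual = μZ.…
[2] ?Unit  ok  residual = ?Bool.⊕{done: μZ.…, retry: end}
[3] ?Bool  ok  residual = ⊕{done: μZ.…, retry: end}
[4] ⊕ done  ok  residual = μZ.…
[5] ?Unit  ok  residual = ?Bool.⊕{done: μZ.…, retry: end}
[6] ?Bool  ok  residual = ⊕{done: μZ.…, retry: end}
[7] ⊕ retry  ok  residual = end
trace exhausted — no violation

NONE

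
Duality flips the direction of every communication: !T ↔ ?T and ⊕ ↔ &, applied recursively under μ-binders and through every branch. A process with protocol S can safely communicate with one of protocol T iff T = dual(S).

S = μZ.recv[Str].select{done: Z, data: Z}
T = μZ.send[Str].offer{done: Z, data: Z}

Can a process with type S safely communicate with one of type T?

YES

μZ | μZ  ✓ (binder kept)
  recv[Str] | send[Str]  ✓
    select{done,data} | offer{done,data}  ✓ label sets agree
      • done:
        Z | Z  ✓
      • data:
        Z | Z  ✓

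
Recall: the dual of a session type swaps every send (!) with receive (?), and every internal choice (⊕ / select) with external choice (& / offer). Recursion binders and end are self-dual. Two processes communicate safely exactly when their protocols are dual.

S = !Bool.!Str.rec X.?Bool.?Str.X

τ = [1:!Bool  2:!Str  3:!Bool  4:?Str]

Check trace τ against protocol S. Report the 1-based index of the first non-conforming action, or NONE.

[1] !Bool  ✓  state: !Str.rec X.…
[2] !Str  ✓  state: rec X.…
[3] got !Bool, protocol expects ?Bool  ✗

3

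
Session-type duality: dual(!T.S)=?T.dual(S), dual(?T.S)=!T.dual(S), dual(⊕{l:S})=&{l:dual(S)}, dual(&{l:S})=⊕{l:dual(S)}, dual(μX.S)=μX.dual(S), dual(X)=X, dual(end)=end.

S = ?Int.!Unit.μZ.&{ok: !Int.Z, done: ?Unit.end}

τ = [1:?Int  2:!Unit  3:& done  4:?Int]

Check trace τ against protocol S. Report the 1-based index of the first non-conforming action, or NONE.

4

[1] ?Int  ✓  residual = !Unit.μZ.…
[2] !Unit  ✓  residual = μZ.…
[3] & done  ✓  residual = ?Unit.end
[4] got ?Int, protocol expects ?Unit  ✗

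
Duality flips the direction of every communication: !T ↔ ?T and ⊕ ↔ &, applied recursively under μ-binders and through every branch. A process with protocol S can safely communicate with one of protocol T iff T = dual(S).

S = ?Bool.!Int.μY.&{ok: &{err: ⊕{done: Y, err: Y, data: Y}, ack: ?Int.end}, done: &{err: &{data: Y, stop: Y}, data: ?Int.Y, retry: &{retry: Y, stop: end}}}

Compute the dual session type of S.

!Bool.?Int.μY.⊕{ok: ⊕{err: &{done: Y, err: Y, data: Y}, ack: !Int.end}, done: ⊕{err: ⊕{data: Y, stop: Y}, data: !Int.Y, retry: ⊕{retry: Y, stop: end}}}

?Bool ↦ !Bool
  !Int ↦ ?Int
    μY ↦ μY  (μ self-dual)
      &{ok,done} ↦ ⊕{ok,done}  (&→⊕)
        case ok:
          &{err,ack} ↦ ⊕{err,ack}  (&→⊕)
            case err:
              ⊕{done,err,data} ↦ &{done,err,data}  (⊕→&)
                case done:
                  Y ↦ Y
                case err:
                  Y ↦ Y
                case data:
                  Y ↦ Y
            case ack:
              ?Int ↦ !Int
                end ↦ end
        case done:
          &{err,data,retry} ↦ ⊕{err,data,retry}  (&→⊕)
            case err:
              &{data,stop} ↦ ⊕{data,stop}  (&→⊕)
                case data:
                  Y ↦ Y
                case stop:
                  Y ↦ Y
            case data:
              ?Int ↦ !Int
                Y ↦ Y
            case retry:
              &{retry,stop} ↦ ⊕{retry,stop}  (&→⊕)
                case retry:
                  Y ↦ Y
                case stop:
                  end ↦ end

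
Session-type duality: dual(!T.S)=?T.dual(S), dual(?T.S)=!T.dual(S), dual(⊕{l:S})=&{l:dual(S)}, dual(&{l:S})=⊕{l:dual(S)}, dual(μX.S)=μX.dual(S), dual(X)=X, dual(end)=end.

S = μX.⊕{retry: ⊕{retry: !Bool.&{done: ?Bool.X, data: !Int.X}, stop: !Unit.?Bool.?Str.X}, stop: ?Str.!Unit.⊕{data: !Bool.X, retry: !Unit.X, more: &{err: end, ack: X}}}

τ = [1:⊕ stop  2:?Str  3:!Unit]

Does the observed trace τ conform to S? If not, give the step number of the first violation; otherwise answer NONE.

step 1: ⊕ stop  ✓  residual = ?Str.!Unit.⊕{data: !Bool.μX.…, retry: !Unit.μX.…, more: &{err: end, ack: μX.…}}
step 2: ?Str  ✓  residual = !Unit.⊕{data: !Bool.μX.…, retry: !Unit.μX.…, more: &{err: end, ack: μX.…}}
step 3: !Unit  ✓  residual = ⊕{data: !Bool.μX.…, retry: !Unit.μX.…, more: &{err: end, ack: μX.…}}
trace exhausted — no violation

NONE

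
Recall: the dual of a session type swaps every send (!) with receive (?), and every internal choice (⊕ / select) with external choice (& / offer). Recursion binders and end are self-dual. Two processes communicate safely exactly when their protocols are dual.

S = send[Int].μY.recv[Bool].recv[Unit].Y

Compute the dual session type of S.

recv[Int].μY.send[Bool].send[Unit].Y

send[Int] ↦ recv[Int]
  μY ↦ μY  (rec unchanged)
    recv[Bool] ↦ send[Bool]
      recv[Unit] ↦ send[Unit]
        Y ↦ Y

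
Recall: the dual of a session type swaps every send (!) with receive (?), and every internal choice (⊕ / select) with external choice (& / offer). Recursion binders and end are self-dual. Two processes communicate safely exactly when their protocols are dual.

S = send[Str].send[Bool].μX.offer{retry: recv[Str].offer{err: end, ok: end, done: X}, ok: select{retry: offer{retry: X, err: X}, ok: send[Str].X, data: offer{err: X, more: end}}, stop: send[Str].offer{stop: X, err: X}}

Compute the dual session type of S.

recv[Str].recv[Bool].μX.select{retry: send[Str].select{err: end, ok: end, done: X}, ok: offer{retry: select{retry: X, err: X}, ok: recv[Str].X, data: select{err: X, more: end}}, stop: recv[Str].select{stop: X, err: X}}

send[Str] ↦ recv[Str]
  send[Bool] ↦ recv[Bool]
    μX ↦ μX  (rec unchanged)
      offer{retry,ok,stop} ↦ select{retry,ok,stop}  (&→⊕)
        [retry]
          recv[Str] ↦ send[Str]
            offer{err,ok,done} ↦ select{err,ok,done}  (&→⊕)
              [err]
                end ↦ end
              [ok]
                end ↦ end
              [done]
                X ↦ X
        [ok]
          select{retry,ok,data} ↦ offer{retry,ok,data}  (select→offer)
            [retry]
              offer{retry,err} ↦ select{retry,err}  (&→⊕)
                [retry]
                  X ↦ X
                [err]
                  X ↦ X
            [ok]
              send[Str] ↦ recv[Str]
                X ↦ X
            [data]
              offer{err,more} ↦ select{err,more}  (&→⊕)
                [err]
                  X ↦ X
                [more]
                  end ↦ end
        [stop]
          send[Str] ↦ recv[Str]
            offer{stop,err} ↦ select{stop,err}  (&→⊕)
              [stop]
                X ↦ X
              [err]
                X ↦ X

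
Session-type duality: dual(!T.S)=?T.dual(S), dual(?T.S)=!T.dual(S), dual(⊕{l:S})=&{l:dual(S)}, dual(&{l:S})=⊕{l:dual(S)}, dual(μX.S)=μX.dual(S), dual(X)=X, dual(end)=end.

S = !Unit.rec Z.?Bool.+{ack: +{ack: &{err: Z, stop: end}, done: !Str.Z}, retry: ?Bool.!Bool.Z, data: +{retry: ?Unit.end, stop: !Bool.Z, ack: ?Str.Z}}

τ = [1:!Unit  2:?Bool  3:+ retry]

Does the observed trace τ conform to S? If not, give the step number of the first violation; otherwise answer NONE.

NONE

@1 !Unit  match  cont: rec Z.…
@2 ?Bool  match  cont: +{ack: +{ack: &{err: rec Z.…, stop: end}, done: !Str.rec Z.…}, retry: ?Bool.!Bool.rec Z.…, data: +{retry: ?Unit.end, stop: !Bool.rec Z.…, ack: ?Str.rec Z.…}}
@3 + retry  match  cont: ?Bool.!Bool.rec Z.…
τ conforms to S (length 3)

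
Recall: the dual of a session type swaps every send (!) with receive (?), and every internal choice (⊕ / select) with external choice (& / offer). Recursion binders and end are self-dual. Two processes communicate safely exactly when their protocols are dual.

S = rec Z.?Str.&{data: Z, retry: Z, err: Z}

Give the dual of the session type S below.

rec Z → rec Z  (rec unchanged)
  ?Str → !Str
    &{data,retry,err} → +{data,retry,err}  (offer→select)
      [data]
        Z ↦ Z
      [retry]
        Z ↦ Z
      [err]
        Z ↦ Z

rec Z.!Str.+{data: Z, retry: Z, err: Z}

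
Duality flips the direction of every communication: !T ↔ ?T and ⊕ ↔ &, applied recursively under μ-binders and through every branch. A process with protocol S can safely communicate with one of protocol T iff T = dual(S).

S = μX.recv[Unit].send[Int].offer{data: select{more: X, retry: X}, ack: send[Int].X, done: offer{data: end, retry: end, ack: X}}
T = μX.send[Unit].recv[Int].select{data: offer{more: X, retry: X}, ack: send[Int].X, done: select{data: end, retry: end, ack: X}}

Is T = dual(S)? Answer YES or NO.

NO

μX | μX  ok (μ self-dual)
  recv[Unit] | send[Unit]  ok
    send[Int] | recv[Int]  ok
      offer{data,ack,done} | select{data,ack,done}  ok label sets agree
        case data:
          select{more,retry} | offer{more,retry}  ok label sets agree
            case more:
              X | X  ok
            case retry:
              X | X  ok
        case ack:
          send[Int] | send[Int]  ✗ same direction on both sides — not dual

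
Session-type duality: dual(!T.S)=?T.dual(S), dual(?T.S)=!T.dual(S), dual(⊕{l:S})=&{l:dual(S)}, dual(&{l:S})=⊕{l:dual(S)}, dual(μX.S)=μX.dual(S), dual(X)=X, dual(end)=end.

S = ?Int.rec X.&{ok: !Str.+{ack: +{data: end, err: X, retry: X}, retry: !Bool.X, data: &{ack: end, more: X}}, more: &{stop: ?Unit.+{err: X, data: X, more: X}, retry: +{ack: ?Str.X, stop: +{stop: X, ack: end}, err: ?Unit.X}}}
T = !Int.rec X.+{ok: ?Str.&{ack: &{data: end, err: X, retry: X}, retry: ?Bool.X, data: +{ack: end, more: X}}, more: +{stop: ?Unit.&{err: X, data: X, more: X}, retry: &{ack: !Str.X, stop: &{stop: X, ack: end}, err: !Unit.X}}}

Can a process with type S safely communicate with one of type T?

?Int | !Int  ok
  rec X | rec X  ok (binder kept)
    &{ok,more} | +{ok,more}  ok same labels
      case ok:
        !Str | ?Str  ok
          +{ack,retry,data} | &{ack,retry,data}  ok same labels
            case ack:
              +{data,err,retry} | &{data,err,retry}  ok same labels
                case data:
                  end | end  ok
                case err:
                  X | X  ok
                case retry:
                  X | X  ok
            case retry:
              !Bool | ?Bool  ok
                X | X  ok
            case data:
              &{ack,more} | +{ack,more}  ok same labels
                case ack:
                  end | end  ok
                case more:
                  X | X  ok
      case more:
        &{stop,retry} | +{stop,retry}  ok same labels
          case stop:
            ?Unit | ?Unit  ✗ same direction on both sides — not dual

NO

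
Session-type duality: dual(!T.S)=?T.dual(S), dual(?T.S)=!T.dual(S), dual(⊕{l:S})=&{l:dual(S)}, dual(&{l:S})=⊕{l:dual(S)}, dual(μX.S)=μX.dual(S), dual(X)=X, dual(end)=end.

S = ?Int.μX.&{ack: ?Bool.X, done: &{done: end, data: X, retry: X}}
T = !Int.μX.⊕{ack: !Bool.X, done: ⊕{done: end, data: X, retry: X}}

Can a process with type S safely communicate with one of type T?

?Int vs !Int  match
  μX vs μX  match (μ self-dual)
    &{ack,done} vs ⊕{ack,done}  match label sets agree
      case ack:
        ?Bool vs !Bool  match
          X vs X  match
      case done:
        &{done,data,retry} vs ⊕{done,data,retry}  match label sets agree
          case done:
            end vs end  match
          case data:
            X vs X  match
          case retry:
            X vs X  match

YES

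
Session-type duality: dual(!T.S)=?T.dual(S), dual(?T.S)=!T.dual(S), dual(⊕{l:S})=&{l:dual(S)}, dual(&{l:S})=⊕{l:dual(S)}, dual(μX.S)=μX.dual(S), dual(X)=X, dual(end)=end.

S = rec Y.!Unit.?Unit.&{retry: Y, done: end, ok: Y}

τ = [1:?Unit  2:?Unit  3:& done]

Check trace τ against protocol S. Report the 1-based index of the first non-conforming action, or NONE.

1

@1 got ?Unit, protocol expects !Unit  ✗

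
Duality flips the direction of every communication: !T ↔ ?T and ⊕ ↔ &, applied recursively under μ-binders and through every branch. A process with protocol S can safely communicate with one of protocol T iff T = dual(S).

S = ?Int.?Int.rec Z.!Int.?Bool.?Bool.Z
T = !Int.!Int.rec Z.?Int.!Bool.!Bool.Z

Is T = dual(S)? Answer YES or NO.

YES

?Int | !Int  ✓
  ?Int | !Int  ✓
    rec Z | rec Z  ✓ (rec unchanged)
      !Int | ?Int  ✓
        ?Bool | !Bool  ✓
          ?Bool | !Bool  ✓
            Z | Z  ✓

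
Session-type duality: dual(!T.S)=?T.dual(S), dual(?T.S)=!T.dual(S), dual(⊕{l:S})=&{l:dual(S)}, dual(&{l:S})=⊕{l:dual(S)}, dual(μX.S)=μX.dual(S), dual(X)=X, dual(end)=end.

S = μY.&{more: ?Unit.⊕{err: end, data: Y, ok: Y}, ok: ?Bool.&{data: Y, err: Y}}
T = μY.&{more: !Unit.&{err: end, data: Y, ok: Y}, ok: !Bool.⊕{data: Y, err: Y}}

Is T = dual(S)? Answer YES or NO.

μY | μY  ok (rec unchanged)
  &{more,ok} | &{more,ok}  ✗ choice polarity not flipped — not dual

NO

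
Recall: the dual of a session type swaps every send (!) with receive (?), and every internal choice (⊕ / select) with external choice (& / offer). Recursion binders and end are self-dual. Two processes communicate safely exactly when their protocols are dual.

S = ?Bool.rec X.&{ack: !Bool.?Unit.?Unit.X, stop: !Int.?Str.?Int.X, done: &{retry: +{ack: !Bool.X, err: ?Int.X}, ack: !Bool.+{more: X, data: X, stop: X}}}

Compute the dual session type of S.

!Bool.rec X.+{ack: ?Bool.!Unit.!Unit.X, stop: ?Int.!Str.!Int.X, done: +{retry: &{ack: ?Bool.X, err: !Int.X}, ack: ?Bool.&{more: X, data: X, stop: X}}}

?Bool = !Bool
  rec X = rec X  (binder kept)
    &{ack,stop,done} = +{ack,stop,done}  (external→internal)
      [ack]
        !Bool = ?Bool
          ?Unit = !Unit
            ?Unit = !Unit
              dual(X) = X
      [stop]
        !Int = ?Int
          ?Str = !Str
            ?Int = !Int
              dual(X) = X
      [done]
        &{retry,ack} = +{retry,ack}  (external→internal)
          [retry]
            +{ack,err} = &{ack,err}  (⊕→&)
              [ack]
                !Bool = ?Bool
                  dual(X) = X
              [err]
                ?Int = !Int
                  dual(X) = X
          [ack]
            !Bool = ?Bool
              +{more,data,stop} = &{more,data,stop}  (⊕→&)
                [more]
                  dual(X) = X
                [data]
                  dual(X) = X
                [stop]
                  dual(X) = X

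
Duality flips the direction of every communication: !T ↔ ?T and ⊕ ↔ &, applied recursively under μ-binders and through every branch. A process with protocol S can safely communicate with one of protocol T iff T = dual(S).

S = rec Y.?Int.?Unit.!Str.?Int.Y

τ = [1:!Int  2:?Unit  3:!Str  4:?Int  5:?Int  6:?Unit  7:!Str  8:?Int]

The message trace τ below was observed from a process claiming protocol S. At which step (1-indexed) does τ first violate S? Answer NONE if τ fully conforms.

1

step 1: got !Int, protocol expects ?Int  ✗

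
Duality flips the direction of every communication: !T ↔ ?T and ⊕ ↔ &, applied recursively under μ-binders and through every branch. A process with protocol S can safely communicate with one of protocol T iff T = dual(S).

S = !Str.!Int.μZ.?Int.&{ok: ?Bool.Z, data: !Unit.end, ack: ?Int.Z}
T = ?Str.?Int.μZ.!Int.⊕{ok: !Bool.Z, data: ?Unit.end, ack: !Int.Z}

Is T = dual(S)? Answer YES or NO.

!Str | ?Str  ✓
  !Int | ?Int  ✓
    μZ | μZ  ✓ (μ self-dual)
      ?Int | !Int  ✓
        &{ok,data,ack} | ⊕{ok,data,ack}  ✓ same labels
          [ok]
            ?Bool | !Bool  ✓
              Z | Z  ✓
          [data]
            !Unit | ?Unit  ✓
              end | end  ✓
          [ack]
            ?Int | !Int  ✓
              Z | Z  ✓

YES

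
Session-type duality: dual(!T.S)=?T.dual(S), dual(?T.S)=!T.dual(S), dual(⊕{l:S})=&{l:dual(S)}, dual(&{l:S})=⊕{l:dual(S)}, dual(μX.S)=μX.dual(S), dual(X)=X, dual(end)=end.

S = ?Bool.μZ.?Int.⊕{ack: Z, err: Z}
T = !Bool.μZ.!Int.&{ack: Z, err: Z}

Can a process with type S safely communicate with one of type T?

YES

?Bool vs !Bool  ✓
  μZ vs μZ  ✓ (μ self-dual)
    ?Int vs !Int  ✓
      ⊕{ack,err} vs &{ack,err}  ✓ same labels
        case ack:
          Z vs Z  ✓
        case err:
          Z vs Z  ✓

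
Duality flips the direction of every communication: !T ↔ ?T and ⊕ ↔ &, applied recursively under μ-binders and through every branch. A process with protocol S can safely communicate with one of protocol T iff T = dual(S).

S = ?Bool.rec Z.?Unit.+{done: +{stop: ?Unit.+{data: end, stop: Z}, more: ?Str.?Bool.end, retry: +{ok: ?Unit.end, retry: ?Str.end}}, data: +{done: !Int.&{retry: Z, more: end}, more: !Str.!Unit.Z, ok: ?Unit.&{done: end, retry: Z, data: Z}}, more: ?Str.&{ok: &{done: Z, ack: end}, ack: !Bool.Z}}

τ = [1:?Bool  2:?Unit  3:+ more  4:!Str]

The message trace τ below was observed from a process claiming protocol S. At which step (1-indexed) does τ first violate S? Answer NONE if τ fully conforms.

4

@1 ?Bool  ok  residual = rec Z.…
@2 ?Unit  ok  residual = +{done: +{stop: ?Unit.+{data: end, stop: rec Z.…}, more: ?Str.?Bool.end, retry: +{ok: ?Unit.end, retry: ?Str.end}}, data: +{done: !Int.&{retry: rec Z.…, more: end}, more: !Str.!Unit.rec Z.…, ok: ?Unit.&{done: end, retry: rec Z.…, data: rec Z.…}}, more: ?Str.&{ok: &{done: rec Z.…, ack: end}, ack: !Bool.rec Z.…}}
@3 + more  ok  residual = ?Str.&{ok: &{done: rec Z.…, ack: end}, ack: !Bool.rec Z.…}
@4 got !Str, protocol expects ?Str  ✗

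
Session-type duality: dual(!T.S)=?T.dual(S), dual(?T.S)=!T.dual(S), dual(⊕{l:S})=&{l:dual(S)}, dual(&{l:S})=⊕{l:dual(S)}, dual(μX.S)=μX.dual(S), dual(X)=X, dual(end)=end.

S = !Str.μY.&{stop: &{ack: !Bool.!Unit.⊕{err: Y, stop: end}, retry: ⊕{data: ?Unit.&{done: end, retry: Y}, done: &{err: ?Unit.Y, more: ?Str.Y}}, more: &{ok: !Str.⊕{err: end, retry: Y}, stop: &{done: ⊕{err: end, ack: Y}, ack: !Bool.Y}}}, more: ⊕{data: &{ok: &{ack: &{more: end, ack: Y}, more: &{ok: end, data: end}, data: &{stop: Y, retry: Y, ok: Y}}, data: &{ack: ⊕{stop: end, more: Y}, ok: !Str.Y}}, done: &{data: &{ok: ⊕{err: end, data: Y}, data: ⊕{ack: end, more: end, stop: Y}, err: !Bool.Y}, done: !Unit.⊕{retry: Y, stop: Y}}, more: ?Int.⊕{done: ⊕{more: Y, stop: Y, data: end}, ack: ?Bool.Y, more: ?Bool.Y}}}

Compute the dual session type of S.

!Str ↦ ?Str
  μY ↦ μY  (binder kept)
    &{stop,more} ↦ ⊕{stop,more}  (&→⊕)
      • stop:
        &{ack,retry,more} ↦ ⊕{ack,retry,more}  (&→⊕)
          • ack:
            !Bool ↦ ?Bool
              !Unit ↦ ?Unit
                ⊕{err,stop} ↦ &{err,stop}  (internal→external)
                  • err:
                    Y self-dual
                  • stop:
                    end self-dual
          • retry:
            ⊕{data,done} ↦ &{data,done}  (internal→external)
              • data:
                ?Unit ↦ !Unit
                  &{done,retry} ↦ ⊕{done,retry}  (&→⊕)
                    • done:
                      end self-dual
                    • retry:
                      Y self-dual
              • done:
                &{err,more} ↦ ⊕{err,more}  (&→⊕)
                  • err:
                    ?Unit ↦ !Unit
                      Y self-dual
                  • more:
                    ?Str ↦ !Str
                      Y self-dual
          • more:
            &{ok,stop} ↦ ⊕{ok,stop}  (&→⊕)
              • ok:
                !Str ↦ ?Str
                  ⊕{err,retry} ↦ &{err,retry}  (internal→external)
                    • err:
                      end self-dual
                    • retry:
                      Y self-dual
              • stop:
                &{done,ack} ↦ ⊕{done,ack}  (&→⊕)
                  • done:
                    ⊕{err,ack} ↦ &{err,ack}  (internal→external)
                      • err:
                        end self-dual
                      • ack:
                        Y self-dual
                  • ack:
                    !Bool ↦ ?Bool
                      Y self-dual
      • more:
        ⊕{data,done,more} ↦ &{data,done,more}  (internal→external)
          • data:
            &{ok,data} ↦ ⊕{ok,data}  (&→⊕)
              • ok:
                &{ack,more,data} ↦ ⊕{ack,more,data}  (&→⊕)
                  • ack:
                    &{more,ack} ↦ ⊕{more,ack}  (&→⊕)
                      • more:
                        end self-dual
                      • ack:
                        Y self-dual
                  • more:
                    &{ok,data} ↦ ⊕{ok,data}  (&→⊕)
                      • ok:
                        end self-dual
                      • data:
                        end self-dual
                  • data:
                    &{stop,retry,ok} ↦ ⊕{stop,retry,ok}  (&→⊕)
                      • stop:
                        Y self-dual
                      • retry:
                        Y self-dual
                      • ok:
                        Y self-dual
              • data:
                &{ack,ok} ↦ ⊕{ack,ok}  (&→⊕)
                  • ack:
                    ⊕{stop,more} ↦ &{stop,more}  (internal→external)
                      • stop:
                        end self-dual
                      • more:
                        Y self-dual
                  • ok:
                    !Str ↦ ?Str
                      Y self-dual
          • done:
            &{data,done} ↦ ⊕{data,done}  (&→⊕)
              • data:
                &{ok,data,err} ↦ ⊕{ok,data,err}  (&→⊕)
                  • ok:
                    ⊕{err,data} ↦ &{err,data}  (internal→external)
                      • err:
                        end self-dual
                      • data:
                        Y self-dual
                  • data:
                    ⊕{ack,more,stop} ↦ &{ack,more,stop}  (internal→external)
                      • ack:
                        end self-dual
                      • more:
                        end self-dual
                      • stop:
                        Y self-dual
                  • err:
                    !Bool ↦ ?Bool
                      Y self-dual
              • done:
                !Unit ↦ ?Unit
                  ⊕{retry,stop} ↦ &{retry,stop}  (internal→external)
                    • retry:
                      Y self-dual
                    • stop:
                      Y self-dual
          • more:
            ?Int ↦ !Int
              ⊕{done,ack,more} ↦ &{done,ack,more}  (internal→external)
                • done:
                  ⊕{more,stop,data} ↦ &{more,stop,data}  (internal→external)
                    • more:
                      Y self-dual
                    • stop:
                      Y self-dual
                    • data:
                      end self-dual
                • ack:
                  ?Bool ↦ !Bool
                    Y self-dual
                • more:
                  ?Bool ↦ !Bool
                    Y self-dual

?Str.μY.⊕{stop: ⊕{ack: ?Bool.?Unit.&{err: Y, stop: end}, retry: &{data: !Unit.⊕{done: end, retry: Y}, done: ⊕{err: !Unit.Y, more: !Str.Y}}, more: ⊕{ok: ?Str.&{err: end, retry: Y}, stop: ⊕{done: &{err: end, ack: Y}, ack: ?Bool.Y}}}, more: &{data: ⊕{ok: ⊕{ack: ⊕{more: end, ack: Y}, more: ⊕{ok: end, data: end}, data: ⊕{stop: Y, retry: Y, ok: Y}}, data: ⊕{ack: &{stop: end, more: Y}, ok: ?Str.Y}}, done: ⊕{data: ⊕{ok: &{err: end, data: Y}, data: &{ack: end, more: end, stop: Y}, err: ?Bool.Y}, done: ?Unit.&{retry: Y, stop: Y}}, more: !Int.&{done: &{more: Y, stop: Y, data: end}, ack: !Bool.Y, more: !Bool.Y}}}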